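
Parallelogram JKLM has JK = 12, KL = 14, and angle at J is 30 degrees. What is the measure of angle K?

Consecutive angles are supplementary: angle K = 180 - 30 = 150 degrees.

150 degrees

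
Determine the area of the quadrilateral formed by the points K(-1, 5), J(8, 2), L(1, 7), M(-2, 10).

The Shoelace formula works by pairing each vertex with the next (cycling back to the first).
For each pair, compute x_i*y_(i+1) - x_(i+1)*y_i:
  (-1*2 - 8*5) = -42
  (8*7 - 1*2) = 54
  (1*10 - -2*7) = 24
  (-2*5 - -1*10) = 0
Taking half the absolute value of the total: Area = (1/2)(36) = 18.

18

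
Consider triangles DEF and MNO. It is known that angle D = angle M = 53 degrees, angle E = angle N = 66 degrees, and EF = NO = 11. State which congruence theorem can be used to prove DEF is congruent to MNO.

The given information matches AAS: Two pairs of corresponding angles and a non-included side are equal (Angle-Angle-Side).

AAS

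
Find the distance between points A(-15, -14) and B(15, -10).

d = sqrt((30)^2 + (4)^2) = sqrt(916) = 2*sqrt(229)

2*sqrt(229)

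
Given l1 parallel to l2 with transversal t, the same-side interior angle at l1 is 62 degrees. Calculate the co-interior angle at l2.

Co-interior angles (same-side interior) formed by parallel lines and a transversal are supplementary (sum to 180 degrees).
The given angle is 62 degrees.
The co-interior angle = 180 - 62 = 118 degrees.

118 degrees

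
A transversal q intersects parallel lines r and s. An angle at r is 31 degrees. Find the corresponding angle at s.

Corresponding angles are equal: 31 degrees.

31 degrees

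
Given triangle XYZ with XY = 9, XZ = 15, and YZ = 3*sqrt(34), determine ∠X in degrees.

cos(X) = (9² + 15² - (3*sqrt(34))²) / (2 × 9 × 15) = 0, so X = arccos(0) = 90°.

90°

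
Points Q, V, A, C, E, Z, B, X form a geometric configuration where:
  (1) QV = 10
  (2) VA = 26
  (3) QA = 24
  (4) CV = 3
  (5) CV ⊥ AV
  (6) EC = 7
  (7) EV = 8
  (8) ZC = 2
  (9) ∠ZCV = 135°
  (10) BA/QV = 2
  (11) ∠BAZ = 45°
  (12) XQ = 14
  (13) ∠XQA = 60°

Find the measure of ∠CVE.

Step 1: By the inverse law of cosines on triangle CVE: cos(∠CVE) = (3² + 8² − 7²) / (2·3·8) = 24/48 = 0.5, so ∠CVE = 60°.

Therefore, the measure of angle ∠CVE = 60°.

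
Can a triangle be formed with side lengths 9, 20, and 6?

No.
The triangle inequality is violated: 9 + 6 = 15 ≤ 20.
These lengths cannot form a triangle.

No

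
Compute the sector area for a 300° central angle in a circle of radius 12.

Sector area = πr² × θ/360
= π × 12² × 5/6
= π × 144 × 5/6
= 120*pi

120*pi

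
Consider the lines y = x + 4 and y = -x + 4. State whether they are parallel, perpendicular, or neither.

Slope of line 1: m1 = 1
Slope of line 2: m2 = -1
m1 * m2 = (1) * (-1) = -1 = -1, so the lines are perpendicular.

Perpendicular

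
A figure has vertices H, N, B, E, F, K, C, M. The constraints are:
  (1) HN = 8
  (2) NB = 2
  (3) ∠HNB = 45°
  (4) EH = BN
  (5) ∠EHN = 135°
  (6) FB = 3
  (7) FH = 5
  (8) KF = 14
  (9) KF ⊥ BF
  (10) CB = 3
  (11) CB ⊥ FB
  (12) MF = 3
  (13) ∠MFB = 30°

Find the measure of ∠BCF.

Step 1: By the law of cosines on triangle CBF: CF² = 3² + 3² − 2·3·3·cos(90°) = 18, so CF = 3·√2.
Step 2: By the inverse law of cosines on triangle BCF: cos(∠BCF) = (3² + (3·√2)² − 3²) / (2·3·3·√2) = 18/25.46 = 0.7071, so ∠BCF = 45°.

Therefore, the measure of angle ∠BCF = 45°.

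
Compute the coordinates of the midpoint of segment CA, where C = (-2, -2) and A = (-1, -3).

M = ((x₁ + x₂)/2, (y₁ + y₂)/2)
= ((-2 + -1)/2, (-2 + -3)/2)
= (-3/2, -5/2) = (-3/2, -5/2)

(-3/2, -5/2)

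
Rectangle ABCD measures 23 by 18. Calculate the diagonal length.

d = sqrt(23^2 + 18^2) = sqrt(853)

sqrt(853)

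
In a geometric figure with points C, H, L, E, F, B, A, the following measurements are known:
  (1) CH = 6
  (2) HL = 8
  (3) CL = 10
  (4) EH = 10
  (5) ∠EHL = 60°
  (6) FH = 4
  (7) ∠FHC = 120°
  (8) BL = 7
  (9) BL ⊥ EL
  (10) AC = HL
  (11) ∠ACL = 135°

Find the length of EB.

Step 1: By the law of cosines on triangle LHE: LE² = 8² + 10² − 2·8·10·cos(60°) = 84, so LE = 2·√21.
Step 2: By the law of cosines on triangle ELB: EB² = (2·√21)² + 7² − 2·2·√21·7·cos(90°) = 133, so EB = √133.

Therefore, the length of EB = √133.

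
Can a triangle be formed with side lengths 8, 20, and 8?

The longest side is 20. The other two sides sum to 8 + 8 = 16.
Since 16 ≤ 20, the two shorter sides cannot reach around to close the triangle.

No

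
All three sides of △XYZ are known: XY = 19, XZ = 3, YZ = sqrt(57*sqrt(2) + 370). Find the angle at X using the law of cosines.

By the inverse law of cosines: cos(X) = (XY² + XZ² - YZ²) / (2 × XY × XZ)
cos(X) = (19² + 3² - (sqrt(57*sqrt(2) + 370))²) / (2 × 19 × 3)
cos(X) = (361 + 9 - (57*sqrt(2) + 370)) / 114
cos(X) = -sqrt(2)/2
X = arccos(-sqrt(2)/2) = 135°

135°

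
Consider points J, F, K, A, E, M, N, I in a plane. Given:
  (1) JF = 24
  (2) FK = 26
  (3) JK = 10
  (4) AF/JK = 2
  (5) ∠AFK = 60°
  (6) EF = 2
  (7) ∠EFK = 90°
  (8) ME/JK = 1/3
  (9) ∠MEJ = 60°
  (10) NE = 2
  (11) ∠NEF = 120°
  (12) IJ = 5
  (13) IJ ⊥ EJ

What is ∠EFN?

Step 1: By the law of cosines on triangle FEN: FN² = 2² + 2² − 2·2·2·cos(120°) = 12, so FN = 2·√3.
Step 2: By the inverse law of cosines on triangle EFN: cos(∠EFN) = (2² + (2·√3)² − 2²) / (2·2·2·√3) = 12/13.86 = 0.866, so ∠EFN = 30°.

Therefore, the measure of angle ∠EFN = 30°.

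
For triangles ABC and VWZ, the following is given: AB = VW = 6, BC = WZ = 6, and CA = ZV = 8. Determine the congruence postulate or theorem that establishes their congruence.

The given information provides:
AB = VW = 6, BC = WZ = 6, and CA = ZV = 8
This matches the SSS congruence theorem.
All three pairs of corresponding sides are equal (Side-Side-Side).

SSS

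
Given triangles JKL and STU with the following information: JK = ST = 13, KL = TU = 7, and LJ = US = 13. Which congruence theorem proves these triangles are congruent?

Consider the given information: JK = ST = 13, KL = TU = 7, and LJ = US = 13
This is not ASA or HL: ASA requires two angles and the side between them. HL only applies to right triangles with matching hypotenuse and leg.
The correct criterion is SSS. All three pairs of corresponding sides are equal (Side-Side-Side).

SSS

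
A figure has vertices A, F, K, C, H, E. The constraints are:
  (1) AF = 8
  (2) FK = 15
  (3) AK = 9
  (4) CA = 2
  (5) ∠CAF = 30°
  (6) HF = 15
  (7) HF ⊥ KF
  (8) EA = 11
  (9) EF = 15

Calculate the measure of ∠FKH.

Step 1: By the law of cosines on triangle KFH: KH² = 15² + 15² − 2·15·15·cos(90°) = 450, so KH = 15·√2.
Step 2: By the inverse law of cosines on triangle FKH: cos(∠FKH) = (15² + (15·√2)² − 15²) / (2·15·15·√2) = 450/636.4 = 0.7071, so ∠FKH = 45°.

Therefore, the measure of angle ∠FKH = 45°.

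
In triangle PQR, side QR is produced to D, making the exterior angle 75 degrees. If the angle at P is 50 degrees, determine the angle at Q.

The exterior angle theorem states that an exterior angle equals the sum of the two non-adjacent interior angles.
So 75 = 50 + angle Q, which gives angle Q = 75 - 50 = 25 degrees.

25 degrees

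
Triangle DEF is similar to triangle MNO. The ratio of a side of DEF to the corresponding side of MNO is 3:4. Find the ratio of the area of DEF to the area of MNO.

The ratio of areas of similar triangles equals the square of the side ratio.
Side ratio = 3:4
Area ratio = (3/4)^2 = 9/16 = 9:16

9:16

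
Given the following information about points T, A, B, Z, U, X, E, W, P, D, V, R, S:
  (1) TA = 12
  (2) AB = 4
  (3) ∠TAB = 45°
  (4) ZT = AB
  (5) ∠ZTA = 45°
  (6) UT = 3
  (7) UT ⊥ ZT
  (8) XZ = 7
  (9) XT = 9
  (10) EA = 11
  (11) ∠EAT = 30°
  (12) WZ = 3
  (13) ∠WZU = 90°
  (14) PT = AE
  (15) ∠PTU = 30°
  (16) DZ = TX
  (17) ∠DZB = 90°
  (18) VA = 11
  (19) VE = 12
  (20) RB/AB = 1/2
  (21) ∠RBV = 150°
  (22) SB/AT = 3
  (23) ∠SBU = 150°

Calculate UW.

From the given relations: ZT = AB = 4.
Step 1: By the law of cosines on triangle ZTU: ZU² = 4² + 3² − 2·4·3·cos(90°) = 25, so ZU = 5.
Step 2: By the law of cosines on triangle UZW: UW² = 5² + 3² − 2·5·3·cos(90°) = 34, so UW = √34.

Therefore, the length of UW = √34.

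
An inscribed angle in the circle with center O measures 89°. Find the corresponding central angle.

Central angle = 2 × 89° = 178° (inscribed angle theorem).

178°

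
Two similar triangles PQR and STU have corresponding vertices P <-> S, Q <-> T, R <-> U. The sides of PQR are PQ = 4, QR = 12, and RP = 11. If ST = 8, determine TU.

k = 8/4 = 2. TU = 2 * 12 = 24.

24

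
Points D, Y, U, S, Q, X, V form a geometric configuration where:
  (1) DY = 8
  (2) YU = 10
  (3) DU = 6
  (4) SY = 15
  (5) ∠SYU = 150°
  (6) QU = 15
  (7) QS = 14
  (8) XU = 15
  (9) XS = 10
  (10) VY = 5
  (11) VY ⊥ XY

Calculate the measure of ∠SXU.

Step 1: By the law of cosines on triangle SYU: SU² = 15² + 10² − 2·15·10·cos(150°) = 584.81, so SU ≈ 24.18.
Step 2: By the inverse law of cosines on triangle SXU: cos(∠SXU) = (10² + 15² − 24.18²) / (2·10·15) = -259.81/300 = -0.866, so ∠SXU = 150°.

Therefore, the measure of angle ∠SXU = 150°.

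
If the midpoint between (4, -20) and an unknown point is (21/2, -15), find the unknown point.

Using the midpoint formula: M = ((x1 + x2)/2, (y1 + y2)/2)
We know M = (21/2, -15) and P = (4, -20)
For x: 21/2 = (4 + x2)/2, so x2 = 2*21/2 - 4 = 17
For y: -15 = (-20 + y2)/2, so y2 = 2*-15 - -20 = -10
R = (17, -10)

(17, -10)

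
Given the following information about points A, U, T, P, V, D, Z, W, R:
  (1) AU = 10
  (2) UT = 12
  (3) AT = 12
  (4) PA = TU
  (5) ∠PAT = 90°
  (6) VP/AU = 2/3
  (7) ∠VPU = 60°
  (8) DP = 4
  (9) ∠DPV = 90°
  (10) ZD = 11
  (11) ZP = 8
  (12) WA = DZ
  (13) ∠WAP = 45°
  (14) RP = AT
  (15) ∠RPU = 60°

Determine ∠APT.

From the given relations: PA = TU = 12.
Step 1: By the law of cosines on triangle PAT: PT² = 12² + 12² − 2·12·12·cos(90°) = 288, so PT = 12·√2.
Step 2: By the inverse law of cosines on triangle APT: cos(∠APT) = (12² + (12·√2)² − 12²) / (2·12·12·√2) = 288/407.29 = 0.7071, so ∠APT = 45°.

Therefore, the measure of angle ∠APT = 45°.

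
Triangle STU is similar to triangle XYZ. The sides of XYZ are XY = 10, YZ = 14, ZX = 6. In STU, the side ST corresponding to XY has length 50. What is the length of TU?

k = 50/10 = 5. TU = 5 * 14 = 70.

70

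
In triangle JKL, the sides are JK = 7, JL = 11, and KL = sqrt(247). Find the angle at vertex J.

cos(J) = (7² + 11² - (sqrt(247))²) / (2 × 7 × 11) = -1/2, so J = arccos(-1/2) = 120°.

120°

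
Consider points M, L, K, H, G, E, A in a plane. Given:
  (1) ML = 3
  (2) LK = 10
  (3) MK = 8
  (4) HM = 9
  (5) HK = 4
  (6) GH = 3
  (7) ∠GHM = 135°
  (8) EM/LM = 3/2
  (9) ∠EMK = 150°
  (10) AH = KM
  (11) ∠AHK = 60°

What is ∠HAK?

From the given relations: AH = KM = 8.
Step 1: By the law of cosines on triangle AHK: AK² = 8² + 4² − 2·8·4·cos(60°) = 48, so AK = 4·√3.
Step 2: By the inverse law of cosines on triangle HAK: cos(∠HAK) = (8² + (4·√3)² − 4²) / (2·8·4·√3) = 96/110.85 = 0.866, so ∠HAK = 30°.

Therefore, the measure of angle ∠HAK = 30°.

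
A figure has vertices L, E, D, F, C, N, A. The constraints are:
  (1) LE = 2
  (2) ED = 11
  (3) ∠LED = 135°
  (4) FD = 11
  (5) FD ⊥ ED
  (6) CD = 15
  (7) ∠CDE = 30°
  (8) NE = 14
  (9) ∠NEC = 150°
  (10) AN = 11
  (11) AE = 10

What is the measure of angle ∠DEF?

Step 1: By the law of cosines on triangle EDF: EF² = 11² + 11² − 2·11·11·cos(90°) = 242, so EF = 11·√2.
Step 2: By the inverse law of cosines on triangle DEF: cos(∠DEF) = (11² + (11·√2)² − 11²) / (2·11·11·√2) = 242/342.24 = 0.7071, so ∠DEF = 45°.

Therefore, the measure of angle ∠DEF = 45°.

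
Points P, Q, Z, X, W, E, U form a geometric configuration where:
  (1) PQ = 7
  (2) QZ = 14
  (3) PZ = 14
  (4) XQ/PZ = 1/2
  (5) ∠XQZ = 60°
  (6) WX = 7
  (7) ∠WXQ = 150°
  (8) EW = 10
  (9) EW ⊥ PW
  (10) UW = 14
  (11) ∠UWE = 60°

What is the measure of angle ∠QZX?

From the given relations: XQ = 1/2·PZ = 1/2·14 = 7.
Step 1: By the law of cosines on triangle ZQX: ZX² = 14² + 7² − 2·14·7·cos(60°) = 147, so ZX = 7·√3.
Step 2: By the inverse law of cosines on triangle QZX: cos(∠QZX) = (14² + (7·√3)² − 7²) / (2·14·7·√3) = 294/339.48 = 0.866, so ∠QZX = 30°.

Therefore, the measure of angle ∠QZX = 30°.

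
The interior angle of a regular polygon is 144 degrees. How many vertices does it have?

Exterior angle = 180 - 144 = 36. n = 360 / 36 = 10.

10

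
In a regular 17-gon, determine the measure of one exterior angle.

Each exterior angle of a regular n-gon is 360 / n.
For n = 17: 360 / 17 = 360/17 degrees.

360/17 degrees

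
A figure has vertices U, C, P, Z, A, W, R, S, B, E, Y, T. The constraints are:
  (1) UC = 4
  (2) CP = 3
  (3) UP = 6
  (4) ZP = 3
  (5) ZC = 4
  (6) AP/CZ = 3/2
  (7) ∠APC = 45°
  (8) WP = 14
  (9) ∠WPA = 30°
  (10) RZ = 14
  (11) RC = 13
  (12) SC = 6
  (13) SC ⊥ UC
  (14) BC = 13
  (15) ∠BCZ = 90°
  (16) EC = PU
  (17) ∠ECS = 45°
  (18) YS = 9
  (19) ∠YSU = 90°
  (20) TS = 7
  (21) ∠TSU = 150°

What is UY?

Step 1: By the law of cosines on triangle UCS: US² = 4² + 6² − 2·4·6·cos(90°) = 52, so US = 2·√13.
Step 2: By the law of cosines on triangle USY: UY² = (2·√13)² + 9² − 2·2·√13·9·cos(90°) = 133, so UY = √133.

Therefore, the length of UY = √133.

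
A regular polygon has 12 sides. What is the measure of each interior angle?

Each interior angle of a regular n-gon is (n - 2) * 180 / n.
For n = 12: (12 - 2) * 180 / 12 = 1800/12 = 150 degrees.

150 degrees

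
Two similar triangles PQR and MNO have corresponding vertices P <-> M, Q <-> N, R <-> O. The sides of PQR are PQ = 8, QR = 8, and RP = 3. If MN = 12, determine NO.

Similar triangles have proportional sides. Setting up the proportion:
MN / PQ = NO / QR
12 / 8 = NO / 8
NO = 8 * 12 / 8 = 12.

12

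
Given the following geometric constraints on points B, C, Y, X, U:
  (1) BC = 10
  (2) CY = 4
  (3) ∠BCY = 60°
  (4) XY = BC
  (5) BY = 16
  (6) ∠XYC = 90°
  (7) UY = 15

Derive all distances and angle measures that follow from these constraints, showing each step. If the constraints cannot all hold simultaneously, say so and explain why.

These constraints are not satisfiable: by the triangle inequality in triangle CBY, (1) BC = 10 and (2) CY = 4 force BY ≤ 10 + 4 = 14, but (5) says BY = 16. No planar figure meets all of them, so nothing further can be derived.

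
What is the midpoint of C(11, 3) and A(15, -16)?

The midpoint is the point halfway along the segment.
Move half the horizontal distance: 11 + (15 - 11)/2 = 11 + 4/2 = 13
Move half the vertical distance: 3 + (-16 - 3)/2 = 3 + -19/2 = -13/2
Midpoint = (13, -13/2)

(13, -13/2)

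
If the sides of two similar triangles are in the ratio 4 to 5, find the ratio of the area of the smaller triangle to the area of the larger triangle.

Area ratio = (side ratio)^2 = (4/5)^2 = 16:25.

16:25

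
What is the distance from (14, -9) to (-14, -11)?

d = sqrt((-28)^2 + (-2)^2) = sqrt(788) = 2*sqrt(197)

2*sqrt(197)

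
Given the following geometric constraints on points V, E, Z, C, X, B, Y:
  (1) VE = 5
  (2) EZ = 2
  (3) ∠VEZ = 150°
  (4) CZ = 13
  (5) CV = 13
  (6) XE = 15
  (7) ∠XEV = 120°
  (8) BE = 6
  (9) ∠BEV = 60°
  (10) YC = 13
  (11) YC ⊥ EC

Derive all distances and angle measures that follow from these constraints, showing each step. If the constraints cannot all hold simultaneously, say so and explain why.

The constraints are consistent.

Step 1: From VE = 5, EZ = 2, and ∠VEZ = 150°, by the law of cosines:
  VZ² = VE² + EZ² - 2·VE·EZ·cos(150°) = 25 + 4 + 17.32 = 46.32
  VZ ≈ 6.81

Step 2: From VE = 5, EX = 15, and ∠VEX = 120°, by the law of cosines:
  VX² = VE² + EX² - 2·VE·EX·cos(120°) = 25 + 225 + 75 = 325
  VX = 5·√13

Step 3: From VE = 5, EB = 6, and ∠VEB = 60°, by the law of cosines:
  VB² = VE² + EB² - 2·VE·EB·cos(60°) = 25 + 36 - 30 = 31
  VB = √31

Step 4: From VB = √31, VE = 5, BE = 6, by the inverse law of cosines:
  cos(∠BVE) = (VB² + VE² - BE²) / (2·VB·VE)
  ∠BVE = 68.95°

Step 5: From VC = 13, VZ = 6.81, CZ = 13, by the inverse law of cosines:
  cos(∠CVZ) = (VC² + VZ² - CZ²) / (2·VC·VZ)
  ∠CVZ = 74.83°

Step 6: From VE = 5, VX = 5·√13, EX = 15, by the inverse law of cosines:
  cos(∠EVX) = (VE² + VX² - EX²) / (2·VE·VX)
  ∠EVX = 46.1°

Step 7: From VE = 5, VZ = 6.81, EZ = 2, by the inverse law of cosines:
  cos(∠EVZ) = (VE² + VZ² - EZ²) / (2·VE·VZ)
  ∠EVZ = 8.45°

Step 8: From ZC = 13, ZV = 6.81, CV = 13, by the inverse law of cosines:
  cos(∠CZV) = (ZC² + ZV² - CV²) / (2·ZC·ZV)
  ∠CZV = 74.83°

Step 9: From ZE = 2, ZV = 6.81, EV = 5, by the inverse law of cosines:
  cos(∠EZV) = (ZE² + ZV² - EV²) / (2·ZE·ZV)
  ∠EZV = 21.55°

Step 10: From CV = 13, CZ = 13, VZ = 6.81, by the inverse law of cosines:
  cos(∠VCZ) = (CV² + CZ² - VZ²) / (2·CV·CZ)
  ∠VCZ = 30.35°

Step 11: From XE = 15, XV = 5·√13, EV = 5, by the inverse law of cosines:
  cos(∠EXV) = (XE² + XV² - EV²) / (2·XE·XV)
  ∠EXV = 13.9°

Step 12: From BE = 6, BV = √31, EV = 5, by the inverse law of cosines:
  cos(∠EBV) = (BE² + BV² - EV²) / (2·BE·BV)
  ∠EBV = 51.05°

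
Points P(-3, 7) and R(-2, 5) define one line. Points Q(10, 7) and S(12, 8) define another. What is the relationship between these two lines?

Slope of line 1: m1 = (5 - 7)/(-2 - -3) = -2/1 = -2
Slope of line 2: m2 = (8 - 7)/(12 - 10) = 1/2 = 1/2
m1 * m2 = (-2) * (1/2) = -1 = -1, so the lines are perpendicular.

Perpendicular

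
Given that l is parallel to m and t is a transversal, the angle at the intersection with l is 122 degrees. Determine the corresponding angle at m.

Corresponding angles are equal: 122 degrees.

122 degrees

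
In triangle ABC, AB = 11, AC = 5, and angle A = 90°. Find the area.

When two sides and the included angle are known, the area formula is (1/2)ab sin(C).
The height from one side to the opposite vertex is 5 sin(90°) = 5.
Area = (1/2) * 11 * 5 = 55/2.

55/2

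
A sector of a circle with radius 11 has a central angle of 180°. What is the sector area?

The full circle has area πr² = π(11)² = 121*pi.
The sector covers 180° out of 360°, a fraction of 1/2.
Sector area = 121*pi × 1/2 = 121*pi/2.

121*pi/2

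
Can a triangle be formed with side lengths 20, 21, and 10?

Check all three triangle inequalities:
20 + 21 = 41 > 10 ✓
20 + 10 = 30 > 21 ✓
21 + 10 = 31 > 20 ✓
All conditions hold, so these sides form a valid triangle.

Yes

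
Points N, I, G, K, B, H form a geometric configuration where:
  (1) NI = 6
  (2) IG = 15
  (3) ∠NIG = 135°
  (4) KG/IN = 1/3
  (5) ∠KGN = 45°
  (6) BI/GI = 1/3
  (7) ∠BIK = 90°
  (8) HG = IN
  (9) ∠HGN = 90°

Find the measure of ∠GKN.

From the given relations: KG = 1/3·IN = 1/3·6 = 2.
Step 1: By the law of cosines on triangle GIN: GN² = 15² + 6² − 2·15·6·cos(135°) = 388.28, so GN ≈ 19.7.
Step 2: By the law of cosines on triangle KGN: KN² = 2² + 19.7² − 2·2·19.7·cos(45°) = 336.55, so KN ≈ 18.35.
Step 3: By the inverse law of cosines on triangle GKN: cos(∠GKN) = (2² + 18.35² − 19.7²) / (2·2·18.35) = -47.73/73.38 = -0.6505, so ∠GKN = 130.58°.

Therefore, the measure of angle ∠GKN = 130.58°.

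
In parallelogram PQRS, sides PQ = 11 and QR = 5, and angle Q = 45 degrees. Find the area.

The area of a parallelogram equals the product of two adjacent sides times the sine of the included angle.
This is because the height equals 5 * sin(45°) = 5*sqrt(2)/2.
Area = 11 * 5*sqrt(2)/2 = 55*sqrt(2)/2

55*sqrt(2)/2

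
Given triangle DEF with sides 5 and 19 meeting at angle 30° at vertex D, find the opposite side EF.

When two sides and the included angle are known, the law of cosines gives the third side.
c^2 = a^2 + b^2 - 2ab cos(C) generalizes the Pythagorean theorem to non-right triangles.
Here: EF^2 = 25 + 361 - 190*(sqrt(3)/2) = 386 - 95*sqrt(3)
EF = sqrt(386 - 95*sqrt(3))

sqrt(386 - 95*sqrt(3))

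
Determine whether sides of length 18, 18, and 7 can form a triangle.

For three segments to close into a triangle, no single side can be as long as the other two combined.
The longest side is 18, and 7 + 18 = 25 > 18.
A triangle can be formed.

Yes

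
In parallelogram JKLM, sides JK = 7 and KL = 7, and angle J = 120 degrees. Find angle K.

Consecutive angles are supplementary: angle K = 180 - 120 = 60 degrees.

60 degrees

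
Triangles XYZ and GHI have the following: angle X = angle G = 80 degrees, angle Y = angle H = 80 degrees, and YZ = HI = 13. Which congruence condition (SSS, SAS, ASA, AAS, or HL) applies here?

The given information matches AAS: Two pairs of corresponding angles and a non-included side are equal (Angle-Angle-Side).

AAS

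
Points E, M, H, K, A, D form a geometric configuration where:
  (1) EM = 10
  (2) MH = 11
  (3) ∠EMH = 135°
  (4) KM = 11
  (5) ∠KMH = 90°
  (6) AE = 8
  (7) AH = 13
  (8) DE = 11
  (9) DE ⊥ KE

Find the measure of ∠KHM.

Step 1: By the law of cosines on triangle HMK: HK² = 11² + 11² − 2·11·11·cos(90°) = 242, so HK = 11·√2.
Step 2: By the inverse law of cosines on triangle KHM: cos(∠KHM) = ((11·√2)² + 11² − 11²) / (2·11·√2·11) = 242/342.24 = 0.7071, so ∠KHM = 45°.

Therefore, the measure of angle ∠KHM = 45°.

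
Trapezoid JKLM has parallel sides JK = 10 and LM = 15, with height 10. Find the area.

A trapezoid's area equals the midsegment times the height.
The midsegment is (10 + 15) / 2 = 25/2.
Area = 25/2 * 10 = 125.

125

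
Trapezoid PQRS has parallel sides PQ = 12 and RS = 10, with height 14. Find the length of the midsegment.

The midsegment (median) of a trapezoid connects the midpoints of the non-parallel sides.
Its length is the average of the two bases: (12 + 10) / 2 = 11.

11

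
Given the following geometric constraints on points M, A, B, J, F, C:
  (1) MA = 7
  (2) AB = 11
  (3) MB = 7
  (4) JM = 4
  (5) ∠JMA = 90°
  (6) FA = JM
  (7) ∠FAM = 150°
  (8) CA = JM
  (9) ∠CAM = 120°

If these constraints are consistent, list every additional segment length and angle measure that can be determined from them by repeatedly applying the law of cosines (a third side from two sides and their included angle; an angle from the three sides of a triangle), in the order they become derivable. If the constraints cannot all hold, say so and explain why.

The constraints are consistent. Derivable facts, in order:
After 1 step:
- AJ = √65
- MC = √93
- MF ≈ 10.65
- ∠ABM = 38.21°
- ∠AMB = 103.57°
- ∠BAM = 38.21°
After 2 steps:
- ∠ACM = 38.95°
- ∠AFM = 19.18°
- ∠AJM = 60.26°
- ∠AMC = 21.05°
- ∠AMF = 10.82°
- ∠JAM = 29.74°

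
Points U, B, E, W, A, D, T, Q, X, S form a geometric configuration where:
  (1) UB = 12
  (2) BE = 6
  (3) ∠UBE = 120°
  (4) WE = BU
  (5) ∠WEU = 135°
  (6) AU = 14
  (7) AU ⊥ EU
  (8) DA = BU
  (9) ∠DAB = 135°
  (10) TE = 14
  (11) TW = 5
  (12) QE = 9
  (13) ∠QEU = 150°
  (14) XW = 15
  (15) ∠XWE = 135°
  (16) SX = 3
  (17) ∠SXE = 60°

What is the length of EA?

Step 1: By the law of cosines on triangle UBE: UE² = 12² + 6² − 2·12·6·cos(120°) = 252, so UE = 6·√7.
Step 2: By the law of cosines on triangle EUA: EA² = (6·√7)² + 14² − 2·6·√7·14·cos(90°) = 448, so EA = 8·√7.

Therefore, the length of EA = 8·√7.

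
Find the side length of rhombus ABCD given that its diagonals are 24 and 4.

The diagonals of a rhombus bisect each other at right angles.
Half-diagonals: 24/2 = 12 and 4/2 = 2
side = sqrt(12^2 + 2^2)
side = sqrt(144 + 4)
side = sqrt(148) = 2*sqrt(37)

2*sqrt(37)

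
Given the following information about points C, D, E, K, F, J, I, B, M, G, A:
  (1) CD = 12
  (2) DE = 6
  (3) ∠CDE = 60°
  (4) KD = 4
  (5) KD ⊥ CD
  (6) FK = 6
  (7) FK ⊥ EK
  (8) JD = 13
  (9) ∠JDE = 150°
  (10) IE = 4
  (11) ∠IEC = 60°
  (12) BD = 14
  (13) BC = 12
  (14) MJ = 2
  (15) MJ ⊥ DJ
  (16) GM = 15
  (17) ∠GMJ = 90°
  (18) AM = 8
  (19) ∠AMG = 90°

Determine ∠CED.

Step 1: By the law of cosines on triangle EDC: EC² = 6² + 12² − 2·6·12·cos(60°) = 108, so EC = 6·√3.
Step 2: By the inverse law of cosines on triangle CED: cos(∠CED) = ((6·√3)² + 6² − 12²) / (2·6·√3·6) = 0/124.71 = 0, so ∠CED = 90°.

Therefore, the measure of angle ∠CED = 90°.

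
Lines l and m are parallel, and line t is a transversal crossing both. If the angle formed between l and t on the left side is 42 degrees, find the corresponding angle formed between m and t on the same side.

When a transversal crosses parallel lines, angles in the same position at each intersection are called corresponding angles.
These are always equal, so the answer is 42 degrees.

42 degrees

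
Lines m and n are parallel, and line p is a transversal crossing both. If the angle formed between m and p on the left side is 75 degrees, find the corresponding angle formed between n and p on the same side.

Corresponding angles are equal: 75 degrees.

75 degrees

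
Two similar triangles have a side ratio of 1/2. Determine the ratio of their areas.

The ratio of areas of similar triangles equals the square of the side ratio.
Side ratio = 1:2
Area ratio = (1/2)^2 = 1/4 = 1:4

1:4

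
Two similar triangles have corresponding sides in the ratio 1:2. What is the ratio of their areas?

Area scales with the square of linear dimensions. If every length is multiplied by 1/2, then the area is multiplied by (1/2)^2 = 1/4.
The area ratio is 1:4.

1:4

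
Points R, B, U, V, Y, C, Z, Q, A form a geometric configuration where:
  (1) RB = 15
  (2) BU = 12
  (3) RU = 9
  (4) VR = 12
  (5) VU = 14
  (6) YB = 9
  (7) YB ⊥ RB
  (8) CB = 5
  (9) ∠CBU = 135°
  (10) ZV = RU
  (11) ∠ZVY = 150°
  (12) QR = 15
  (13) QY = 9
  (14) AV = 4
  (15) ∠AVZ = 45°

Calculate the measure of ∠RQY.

Step 1: By the law of cosines on triangle RBY: RY² = 15² + 9² − 2·15·9·cos(90°) = 306, so RY = 3·√34.
Step 2: By the inverse law of cosines on triangle RQY: cos(∠RQY) = (15² + 9² − (3·√34)²) / (2·15·9) = 0/270 = 0, so ∠RQY = 90°.

Therefore, the measure of angle ∠RQY = 90°.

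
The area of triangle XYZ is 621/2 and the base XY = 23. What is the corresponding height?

Area = (1/2) * base * height
height = 2 * Area / base
height = 2 * 621/2 / 23
height = 621 / 23
height = 27

27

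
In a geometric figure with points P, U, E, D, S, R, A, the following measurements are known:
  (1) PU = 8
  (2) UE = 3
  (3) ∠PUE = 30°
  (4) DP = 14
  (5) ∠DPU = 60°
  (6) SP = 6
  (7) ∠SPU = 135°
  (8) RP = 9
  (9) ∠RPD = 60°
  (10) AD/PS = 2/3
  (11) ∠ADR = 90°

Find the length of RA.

From the given relations: AD = 2/3·PS = 2/3·6 = 4.
Step 1: By the law of cosines on triangle DPR: DR² = 14² + 9² − 2·14·9·cos(60°) = 151, so DR = √151.
Step 2: By the law of cosines on triangle RDA: RA² = √151² + 4² − 2·√151·4·cos(90°) = 167, so RA = √167.

Therefore, the length of RA = √167.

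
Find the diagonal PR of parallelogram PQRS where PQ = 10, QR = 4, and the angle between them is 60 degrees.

Law of cosines: d^2 = 10^2 + 4^2 - 2(10)(4)cos(60°) = 76, so d = 2*sqrt(19).

2*sqrt(19)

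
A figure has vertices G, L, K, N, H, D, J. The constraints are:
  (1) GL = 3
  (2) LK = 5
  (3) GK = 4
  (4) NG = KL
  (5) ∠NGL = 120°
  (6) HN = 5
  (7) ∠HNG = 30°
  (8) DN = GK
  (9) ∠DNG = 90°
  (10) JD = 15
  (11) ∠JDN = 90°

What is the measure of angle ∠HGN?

From the given relations: NG = KL = 5.
Step 1: By the law of cosines on triangle GNH: GH² = 5² + 5² − 2·5·5·cos(30°) = 6.7, so GH ≈ 2.59.
Step 2: By the inverse law of cosines on triangle HGN: cos(∠HGN) = (2.59² + 5² − 5²) / (2·2.59·5) = 6.7/25.88 = 0.2588, so ∠HGN = 75°.

Therefore, the measure of angle ∠HGN = 75°.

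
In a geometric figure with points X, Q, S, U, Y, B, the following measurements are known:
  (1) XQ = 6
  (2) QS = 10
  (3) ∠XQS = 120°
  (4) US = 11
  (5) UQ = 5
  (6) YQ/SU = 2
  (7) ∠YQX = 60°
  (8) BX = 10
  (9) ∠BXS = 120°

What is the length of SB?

Step 1: By the law of cosines on triangle SQX: SX² = 10² + 6² − 2·10·6·cos(120°) = 196, so SX = 14.
Step 2: By the law of cosines on triangle SXB: SB² = 14² + 10² − 2·14·10·cos(120°) = 436, so SB = 2·√109.

Therefore, the length of SB = 2·√109.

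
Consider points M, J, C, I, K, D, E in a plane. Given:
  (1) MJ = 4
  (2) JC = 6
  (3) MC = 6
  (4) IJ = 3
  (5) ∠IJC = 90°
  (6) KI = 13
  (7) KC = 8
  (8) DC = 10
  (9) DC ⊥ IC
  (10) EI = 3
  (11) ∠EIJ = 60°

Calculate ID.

Step 1: By the law of cosines on triangle CJI: CI² = 6² + 3² − 2·6·3·cos(90°) = 45, so CI = 3·√5.
Step 2: By the law of cosines on triangle ICD: ID² = (3·√5)² + 10² − 2·3·√5·10·cos(90°) = 145, so ID = √145.

Therefore, the length of ID = √145.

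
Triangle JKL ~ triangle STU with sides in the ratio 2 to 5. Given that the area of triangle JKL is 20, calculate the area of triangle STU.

The ratio of areas of similar triangles = (side ratio)^2.
Side ratio = 2:5, so area ratio = 4:25.
Area of STU / Area of JKL = 25/4
Area of STU = 20 * 25/4 = 125

125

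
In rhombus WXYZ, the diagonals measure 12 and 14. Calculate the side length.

Half-diagonals are 6 and 7. side = sqrt(6^2 + 7^2) = sqrt(85)

sqrt(85)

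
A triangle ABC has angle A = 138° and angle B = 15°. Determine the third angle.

The interior angles sum to 180°: angle C = 180 - 138 - 15 = 27°.
The triangle is obtuse (angles 138°, 15°, 27°).

27 degrees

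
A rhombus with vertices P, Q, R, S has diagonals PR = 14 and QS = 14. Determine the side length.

Half-diagonals are 7 and 7. side = sqrt(7^2 + 7^2) = sqrt(98) = 7*sqrt(2)

7*sqrt(2)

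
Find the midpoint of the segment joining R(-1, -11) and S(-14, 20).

The midpoint is the point halfway along the segment.
Move half the horizontal distance: -1 + (-14 - -1)/2 = -1 + -13/2 = -15/2
Move half the vertical distance: -11 + (20 - -11)/2 = -11 + 31/2 = 9/2
Midpoint = (-15/2, 9/2)

(-15/2, 9/2)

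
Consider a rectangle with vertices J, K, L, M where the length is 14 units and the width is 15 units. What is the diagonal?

Using the Pythagorean theorem:
d² = 14² + 15² = 196 + 225 = 421
d = sqrt(421)

sqrt(421)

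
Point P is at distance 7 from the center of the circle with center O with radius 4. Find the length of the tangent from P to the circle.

The tangent, radius, and line from the external point to the center form a right triangle.
The right angle is where the tangent meets the radius.
By the Pythagorean theorem: tangent² + 4² = 7²
tangent² = 49 - 16 = 33
tangent = sqrt(33)

sqrt(33)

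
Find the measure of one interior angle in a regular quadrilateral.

Each interior angle of a regular n-gon is (n - 2) * 180 / n.
For n = 4: (4 - 2) * 180 / 4 = 360/4 = 90 degrees.

90 degrees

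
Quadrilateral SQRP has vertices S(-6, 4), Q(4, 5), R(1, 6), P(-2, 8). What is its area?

Using the Shoelace formula for a quadrilateral (vertices in order):
Area = (1/2)|sum of (x_i * y_(i+1) - x_(i+1) * y_i)|
Terms: (-6*5 - 4*4) = -46, (4*6 - 1*5) = 19, (1*8 - -2*6) = 20, (-2*4 - -6*8) = 40
Sum = 33
Area = (1/2)(33) = 33/2

33/2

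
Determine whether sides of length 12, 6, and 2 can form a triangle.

The longest side is 12. The other two sides sum to 2 + 6 = 8.
Since 8 ≤ 12, the two shorter sides cannot reach around to close the triangle.

No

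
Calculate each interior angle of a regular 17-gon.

Each interior angle of a regular n-gon is (n - 2) * 180 / n.
For n = 17: (17 - 2) * 180 / 17 = 2700/17 = 2700/17 degrees.

2700/17 degrees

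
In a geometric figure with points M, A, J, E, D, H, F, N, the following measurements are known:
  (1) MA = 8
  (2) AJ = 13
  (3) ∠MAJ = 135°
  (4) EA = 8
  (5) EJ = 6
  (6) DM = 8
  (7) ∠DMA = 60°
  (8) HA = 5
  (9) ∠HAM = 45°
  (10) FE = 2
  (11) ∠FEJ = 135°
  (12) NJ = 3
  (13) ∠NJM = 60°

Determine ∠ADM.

Step 1: By the law of cosines on triangle DMA: DA² = 8² + 8² − 2·8·8·cos(60°) = 64, so DA = 8.
Step 2: By the inverse law of cosines on triangle ADM: cos(∠ADM) = (8² + 8² − 8²) / (2·8·8) = 64/128 = 0.5, so ∠ADM = 60°.

Therefore, the measure of angle ∠ADM = 60°.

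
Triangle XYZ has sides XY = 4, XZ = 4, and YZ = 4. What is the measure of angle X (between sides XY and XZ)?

When all three sides of a triangle are known, the law of cosines can be rearranged to find any angle.
cos(C) = (a² + b² - c²) / (2ab) gives cos(X) = 1/2.
Taking the inverse cosine: X = 60°.

60°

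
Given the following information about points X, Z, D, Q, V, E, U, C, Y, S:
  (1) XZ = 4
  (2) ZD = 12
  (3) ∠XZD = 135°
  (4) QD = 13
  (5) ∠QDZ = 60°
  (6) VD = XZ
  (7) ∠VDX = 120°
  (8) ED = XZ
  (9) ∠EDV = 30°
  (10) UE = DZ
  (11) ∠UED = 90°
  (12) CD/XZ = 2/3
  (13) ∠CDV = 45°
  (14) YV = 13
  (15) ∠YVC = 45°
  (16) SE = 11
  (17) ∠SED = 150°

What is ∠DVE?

From the given relations: VD = XZ = 4; ED = XZ = 4.
Step 1: By the law of cosines on triangle VDE: VE² = 4² + 4² − 2·4·4·cos(30°) = 4.29, so VE ≈ 2.07.
Step 2: By the inverse law of cosines on triangle DVE: cos(∠DVE) = (4² + 2.07² − 4²) / (2·4·2.07) = 4.29/16.56 = 0.2588, so ∠DVE = 75°.

Therefore, the measure of angle ∠DVE = 75°.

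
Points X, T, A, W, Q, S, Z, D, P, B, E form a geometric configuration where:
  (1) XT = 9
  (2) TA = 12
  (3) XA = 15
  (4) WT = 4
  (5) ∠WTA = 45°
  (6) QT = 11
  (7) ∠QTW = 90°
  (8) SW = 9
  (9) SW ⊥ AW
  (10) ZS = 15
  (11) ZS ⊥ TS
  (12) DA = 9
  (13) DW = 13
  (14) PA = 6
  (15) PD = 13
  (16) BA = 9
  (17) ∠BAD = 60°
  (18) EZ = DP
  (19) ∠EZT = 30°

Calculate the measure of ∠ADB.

Step 1: By the law of cosines on triangle DAB: DB² = 9² + 9² − 2·9·9·cos(60°) = 81, so DB = 9.
Step 2: By the inverse law of cosines on triangle ADB: cos(∠ADB) = (9² + 9² − 9²) / (2·9·9) = 81/162 = 0.5, so ∠ADB = 60°.

Therefore, the measure of angle ∠ADB = 60°.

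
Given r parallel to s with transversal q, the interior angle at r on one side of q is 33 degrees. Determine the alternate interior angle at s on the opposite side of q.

Alternate interior angles lie on opposite sides of the transversal, between the parallel lines.
By the alternate interior angle theorem, they are equal: 33 degrees.

33 degrees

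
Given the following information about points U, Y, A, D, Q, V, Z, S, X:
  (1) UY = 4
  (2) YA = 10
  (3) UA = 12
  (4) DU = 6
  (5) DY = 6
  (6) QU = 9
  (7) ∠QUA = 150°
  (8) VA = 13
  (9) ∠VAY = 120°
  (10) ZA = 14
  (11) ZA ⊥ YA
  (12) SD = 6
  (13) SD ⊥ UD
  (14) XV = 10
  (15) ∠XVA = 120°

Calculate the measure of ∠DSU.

Step 1: By the law of cosines on triangle SDU: SU² = 6² + 6² − 2·6·6·cos(90°) = 72, so SU = 6·√2.
Step 2: By the inverse law of cosines on triangle DSU: cos(∠DSU) = (6² + (6·√2)² − 6²) / (2·6·6·√2) = 72/101.82 = 0.7071, so ∠DSU = 45°.

Therefore, the measure of angle ∠DSU = 45°.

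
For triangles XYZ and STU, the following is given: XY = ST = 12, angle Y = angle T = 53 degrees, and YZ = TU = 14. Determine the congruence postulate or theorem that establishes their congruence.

The given information provides:
XY = ST = 12, angle Y = angle T = 53 degrees, and YZ = TU = 14
This matches the SAS congruence theorem.
Two pairs of corresponding sides and the included angle are equal (Side-Angle-Side).

SAS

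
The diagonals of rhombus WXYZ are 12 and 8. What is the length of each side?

Half-diagonals are 6 and 4. side = sqrt(6^2 + 4^2) = sqrt(52) = 2*sqrt(13)

2*sqrt(13)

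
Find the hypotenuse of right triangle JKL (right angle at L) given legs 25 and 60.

By the Pythagorean theorem: JK^2 = JL^2 + KL^2
JK^2 = 25^2 + 60^2 = 625 + 3600 = 4225
JK = sqrt(4225) = 65

65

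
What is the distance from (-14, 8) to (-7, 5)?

d = sqrt((-7 - -14)^2 + (5 - 8)^2)
d = sqrt(7^2 + -3^2)
d = sqrt(49 + 9)
d = sqrt(58)

sqrt(58)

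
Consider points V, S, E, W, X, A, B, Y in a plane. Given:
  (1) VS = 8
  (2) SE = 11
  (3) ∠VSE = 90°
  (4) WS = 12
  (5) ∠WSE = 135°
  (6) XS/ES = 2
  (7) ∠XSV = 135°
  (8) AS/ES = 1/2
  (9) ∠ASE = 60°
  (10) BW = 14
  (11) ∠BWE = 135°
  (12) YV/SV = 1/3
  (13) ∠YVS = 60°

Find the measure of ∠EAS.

From the given relations: AS = 1/2·ES = 1/2·11 ≈ 5.5.
Step 1: By the law of cosines on triangle ASE: AE² = 5.5² + 11² − 2·5.5·11·cos(60°) = 90.75, so AE ≈ 9.53.
Step 2: By the inverse law of cosines on triangle EAS: cos(∠EAS) = (9.53² + 5.5² − 11²) / (2·9.53·5.5) = 0/104.79 = 0, so ∠EAS = 90°.

Therefore, the measure of angle ∠EAS = 90°.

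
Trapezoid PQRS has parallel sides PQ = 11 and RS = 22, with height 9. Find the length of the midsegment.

The midsegment of a trapezoid = (base1 + base2) / 2
midsegment = (11 + 22) / 2
midsegment = 33 / 2
midsegment = 33/2

33/2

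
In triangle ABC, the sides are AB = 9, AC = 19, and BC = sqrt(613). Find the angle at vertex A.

By the inverse law of cosines: cos(A) = (AB² + AC² - BC²) / (2 × AB × AC)
cos(A) = (9² + 19² - (sqrt(613))²) / (2 × 9 × 19)
cos(A) = (81 + 361 - (613)) / 342
cos(A) = -1/2
A = arccos(-1/2) = 120°

120°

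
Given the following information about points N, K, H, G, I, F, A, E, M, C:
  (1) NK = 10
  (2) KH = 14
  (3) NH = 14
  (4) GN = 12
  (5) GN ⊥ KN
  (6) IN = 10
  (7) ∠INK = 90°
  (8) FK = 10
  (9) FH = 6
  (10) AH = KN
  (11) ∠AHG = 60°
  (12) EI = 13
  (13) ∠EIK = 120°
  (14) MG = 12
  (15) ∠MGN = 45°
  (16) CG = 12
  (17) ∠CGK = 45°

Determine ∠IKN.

Step 1: By the law of cosines on triangle KNI: KI² = 10² + 10² − 2·10·10·cos(90°) = 200, so KI = 10·√2.
Step 2: By the inverse law of cosines on triangle IKN: cos(∠IKN) = ((10·√2)² + 10² − 10²) / (2·10·√2·10) = 200/282.84 = 0.7071, so ∠IKN = 45°.

Therefore, the measure of angle ∠IKN = 45°.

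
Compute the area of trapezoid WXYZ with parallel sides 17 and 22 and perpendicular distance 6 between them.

A trapezoid's area equals the midsegment times the height.
The midsegment is (17 + 22) / 2 = 39/2.
Area = 39/2 * 6 = 117.

117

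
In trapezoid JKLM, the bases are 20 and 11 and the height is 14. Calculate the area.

Area of a trapezoid = (base1 + base2) * height / 2
Area = (20 + 11) * 14 / 2
Area = 31 * 14 / 2
Area = 434 / 2
Area = 217

217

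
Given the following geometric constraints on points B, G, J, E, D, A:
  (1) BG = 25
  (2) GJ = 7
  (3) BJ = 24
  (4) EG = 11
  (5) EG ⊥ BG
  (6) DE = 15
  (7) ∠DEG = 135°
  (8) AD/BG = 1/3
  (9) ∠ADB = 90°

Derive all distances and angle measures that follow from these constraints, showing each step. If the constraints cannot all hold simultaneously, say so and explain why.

The constraints are consistent.

From the given relations:
  AD = 1/3·BG = 1/3·25 ≈ 8.33

Step 1: From BG = 25, GE = 11, and ∠BGE = 90°, by the law of cosines:
  BE² = BG² + GE² - 2·BG·GE·cos(90°) = 625 + 121 - 0 = 746
  BE ≈ 27.31

Step 2: From GE = 11, ED = 15, and ∠GED = 135°, by the law of cosines:
  GD² = GE² + ED² - 2·GE·ED·cos(135°) = 121 + 225 + 233.3 = 579.3
  GD ≈ 24.07

Step 3: From BG = 25, BJ = 24, GJ = 7, by the inverse law of cosines:
  cos(∠GBJ) = (BG² + BJ² - GJ²) / (2·BG·BJ)
  ∠GBJ = 16.26°

Step 4: From GB = 25, GJ = 7, BJ = 24, by the inverse law of cosines:
  cos(∠BGJ) = (GB² + GJ² - BJ²) / (2·GB·GJ)
  ∠BGJ = 73.74°

Step 5: From JB = 24, JG = 7, BG = 25, by the inverse law of cosines:
  cos(∠BJG) = (JB² + JG² - BG²) / (2·JB·JG)
  ∠BJG = 90°

Step 6: From BE = 27.31, BG = 25, EG = 11, by the inverse law of cosines:
  cos(∠EBG) = (BE² + BG² - EG²) / (2·BE·BG)
  ∠EBG = 23.75°

Step 7: From GD = 24.07, GE = 11, DE = 15, by the inverse law of cosines:
  cos(∠DGE) = (GD² + GE² - DE²) / (2·GD·GE)
  ∠DGE = 26.15°

Step 8: From EB = 27.31, EG = 11, BG = 25, by the inverse law of cosines:
  cos(∠BEG) = (EB² + EG² - BG²) / (2·EB·EG)
  ∠BEG = 66.25°

Step 9: From DE = 15, DG = 24.07, EG = 11, by the inverse law of cosines:
  cos(∠EDG) = (DE² + DG² - EG²) / (2·DE·DG)
  ∠EDG = 18.85°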